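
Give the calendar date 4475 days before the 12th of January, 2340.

the 12th of October, 2327

Count 4475 days before January 12, 2340:
From October 12, 2327 to October 12, 2339: 12 years, of which 3 contain a Feb 29 — 9×365 + 3×366 = 4383 days.
October 2339: 31 − 12 = 19 days remain.
Then November (30), December (31): 30 + 31 = 61 days.
January 1–12, 2340: 12 days.
Residual: 92 days.
Total: 4475 days.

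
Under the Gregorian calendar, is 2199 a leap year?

2199 is not a leap year.

No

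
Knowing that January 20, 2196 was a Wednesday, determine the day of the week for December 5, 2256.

From January 20, 2196 to January 20, 2256: 60 years, of which 14 contain a Feb 29 — 46×365 + 14×366 = 21914 days.
(2200 is not a leap year (divisible by 100 but not 400).)
January 2256: 31 − 20 = 11 days remain.
Then 10 full months totalling 304 days.
December 1–5, 2256: 5 days.
Residual: 320 days.
Total: 22234 days.
22234 mod 7 = 2, so 2 days after Wednesday is Friday.

Friday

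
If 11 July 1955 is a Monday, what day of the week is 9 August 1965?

Monday

Day-of-year of July 11, 1955: 192.
Day-of-year of August 9, 1965: 221.
1955 has 365 days, so 365 − 192 = 173 days remain in 1955.
Full years 1956–1964: 6 common + 3 leap = 6×365 + 3×366 = 3288 days.
Total: 173 + 3288 + 221 = 3682 days.
3682 is a multiple of 7, so 9 August 1965 falls on the same weekday: Monday.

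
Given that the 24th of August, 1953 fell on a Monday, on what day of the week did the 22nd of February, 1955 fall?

Tuesday

Day-of-year of August 24, 1953: 236.
Day-of-year of February 22, 1955: 53.
1953 has 365 days, so 365 − 236 = 129 days remain in 1953.
Full years: 1954: 365. Sum = 365.
Total: 129 + 365 + 53 = 547 days.
547 mod 7 = 1, so 1 day after Monday is Tuesday.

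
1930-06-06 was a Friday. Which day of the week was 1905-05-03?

Count forward from the earlier date (May 3, 1905) to the later (June 6, 1930):
From May 3, 1905 to May 3, 1930: 25 years, of which 6 contain a Feb 29 — 19×365 + 6×366 = 9131 days.
May 1930: 31 − 3 = 28 days remain.
June 1–6, 1930: 6 days.
Residual: 34 days.
Total: 9165 days.
9165 mod 7 = 2, so 2 days before Friday is Wednesday.

Wednesday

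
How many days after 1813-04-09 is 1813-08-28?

141

April 1813: 30 − 9 = 21 days remain.
Then May (31), June (30), July (31): 31 + 30 + 31 = 92 days.
August 1–28, 1813: 28 days.
Total: 21 + 92 + 28 = 141 days.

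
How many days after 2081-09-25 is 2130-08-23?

17863

Day-of-year of September 25, 2081: 268.
Day-of-year of August 23, 2130: 235.
2081 has 365 days, so 365 − 268 = 97 days remain in 2081.
Full years 2082–2129: 37 common + 11 leap = 37×365 + 11×366 = 17531 days.
Total: 97 + 17531 + 235 = 17863 days.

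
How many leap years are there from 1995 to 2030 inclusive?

9

Years divisible by 4 in [1995, 2030]: 1996, 2000, 2004, 2008, 2012, 2016, 2020, 2024, 2028.
2000 is divisible by 400, so still leap.
No century exceptions apply. Count: 9.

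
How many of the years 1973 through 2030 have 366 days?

14

Years divisible by 4: 1976, 1980, …, 2028 — 14 in all.
2000 is divisible by 400, so still leap.
No century exceptions apply. Count: 14.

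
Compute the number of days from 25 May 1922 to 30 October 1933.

4176

From May 25, 1922 to May 25, 1933: 11 years, of which 3 contain a Feb 29 — 8×365 + 3×366 = 4018 days.
May 1933: 31 − 25 = 6 days remain.
Then June (30), July (31), August (31), September (30): 30 + 31 + 31 + 30 = 122 days.
October 1–30, 1933: 30 days.
Residual: 158 days.
Total: 4176 days.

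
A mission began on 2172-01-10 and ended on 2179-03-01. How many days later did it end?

Day-of-year of January 10, 2172: 10.
Day-of-year of March 1, 2179: 60.
2172 has 366 days, so 366 − 10 = 356 days remain in 2172.
Full years: 2173: 365; 2174: 365; 2175: 365; 2176: 366; 2177: 365; 2178: 365. Sum = 2191.
Total: 356 + 2191 + 60 = 2607 days.

2607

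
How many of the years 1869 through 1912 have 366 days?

Years divisible by 4 in [1869, 1912]: 1872, 1876, 1880, 1884, 1888, 1892, 1896, 1900, 1904, 1908, 1912.
Of these, 1900 is divisible by 100 but not 400, so not leap.
Leap years: 11 − 1 = 10.

10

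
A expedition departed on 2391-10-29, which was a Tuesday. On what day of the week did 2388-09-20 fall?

Count forward from the earlier date (September 20, 2388) to the later (October 29, 2391):
September 20, 2388 → September 20, 2389: 365 days.
September 20, 2389 → September 20, 2390: 365 days.
September 20, 2390 → September 20, 2391: 365 days.
September 2391: 30 − 20 = 10 days remain.
October 1–29, 2391: 29 days.
Residual: 39 days.
Total: 1134 days.
1134 is a multiple of 7, so 2388-09-20 falls on the same weekday: Tuesday.

Tuesday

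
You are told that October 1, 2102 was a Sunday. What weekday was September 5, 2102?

Tuesday

Count forward from the earlier date (September 5, 2102) to the later (October 1, 2102):
September 2102: 30 − 5 = 25 days remain.
October 1, 2102: 1 day.
Total: 25 + 1 = 26 days.
26 mod 7 = 5, so 5 days before Sunday is Tuesday.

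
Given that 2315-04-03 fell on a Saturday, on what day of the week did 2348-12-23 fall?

From April 3, 2315 to April 3, 2348: 33 years, of which 9 contain a Feb 29 — 24×365 + 9×366 = 12054 days.
April 2348: 30 − 3 = 27 days remain.
Then May (31), June (30), July (31), August (31), September (30), October (31), November (30): 31 + 30 + 31 + 31 + 30 + 31 + 30 = 214 days.
December 1–23, 2348: 23 days.
Residual: 264 days.
Total: 12318 days.
12318 mod 7 = 5, so 5 days after Saturday is Thursday.

Thursday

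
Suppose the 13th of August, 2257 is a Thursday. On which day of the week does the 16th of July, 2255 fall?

Count forward from the earlier date (July 16, 2255) to the later (August 13, 2257):
Day-of-year of July 16, 2255: 197.
Day-of-year of August 13, 2257: 225.
2255 has 365 days, so 365 − 197 = 168 days remain in 2255.
Full years: 2256: 366. Sum = 366.
Total: 168 + 366 + 225 = 759 days.
759 mod 7 = 3, so 3 days before Thursday is Monday.

Monday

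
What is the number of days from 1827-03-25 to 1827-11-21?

March 1827: 31 − 25 = 6 days remain.
Then April (30), May (31), June (30), July (31), August (31), September (30), October (31): 30 + 31 + 30 + 31 + 31 + 30 + 31 = 214 days.
November 1–21, 1827: 21 days.
Total: 6 + 214 + 21 = 241 days.

241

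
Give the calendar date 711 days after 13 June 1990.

24 May 1992

Count 711 days after June 13, 1990:
June 1990: 30 − 13 = 17 days remain.
Then 22 full months totalling 670 days.
May 1–24, 1992: 24 days.
Total: 17 + 670 + 24 = 711 days.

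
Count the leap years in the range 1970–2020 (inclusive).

13

Years divisible by 4: 1972, 1976, …, 2020 — 13 in all.
2000 is divisible by 400, so still leap.
No century exceptions apply. Count: 13.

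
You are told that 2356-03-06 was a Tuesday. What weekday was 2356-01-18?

Count forward from the earlier date (January 18, 2356) to the later (March 6, 2356):
January 2356: 31 − 18 = 13 days remain.
Then February 2356 (29): 29 days.
March 1–6, 2356: 6 days.
Total: 13 + 29 + 6 = 48 days.
48 mod 7 = 6, so 6 days before Tuesday is Wednesday.

Wednesday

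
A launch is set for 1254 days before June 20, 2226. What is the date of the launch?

January 13, 2223

Count 1254 days before June 20, 2226:
January 13, 2223 → January 13, 2224: 365 days.
January 13, 2224 → January 13, 2225: 366 days (2224 is a leap year).
January 13, 2225 → January 13, 2226: 365 days.
January 2226: 31 − 13 = 18 days remain.
Then February 2226 (28), March (31), April (30), May (31): 28 + 31 + 30 + 31 = 120 days.
June 1–20, 2226: 20 days.
Residual: 158 days.
Total: 1254 days.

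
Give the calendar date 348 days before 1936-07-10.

1935-07-28

Count 348 days before July 10, 1936:
July 1935: 31 − 28 = 3 days remain.
Then 11 full months totalling 335 days.
July 1–10, 1936: 10 days.
Total: 3 + 335 + 10 = 348 days.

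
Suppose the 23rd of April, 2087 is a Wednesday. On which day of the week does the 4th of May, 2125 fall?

Friday

From April 23, 2087 to April 23, 2125: 38 years, of which 9 contain a Feb 29 — 29×365 + 9×366 = 13879 days.
(2100 is not a leap year (divisible by 100 but not 400).)
April 2125: 30 − 23 = 7 days remain.
May 1–4, 2125: 4 days.
Residual: 11 days.
Total: 13890 days.
13890 mod 7 = 2, so 2 days after Wednesday is Friday.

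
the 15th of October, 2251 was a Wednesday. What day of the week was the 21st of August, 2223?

Thursday

Count forward from the earlier date (August 21, 2223) to the later (October 15, 2251):
Day-of-year of August 21, 2223: 233.
Day-of-year of October 15, 2251: 288.
2223 has 365 days, so 365 − 233 = 132 days remain in 2223.
Full years 2224–2250: 20 common + 7 leap = 20×365 + 7×366 = 9862 days.
Total: 132 + 9862 + 288 = 10282 days.
10282 mod 7 = 6, so 6 days before Wednesday is Thursday.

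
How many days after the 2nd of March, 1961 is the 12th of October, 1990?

10816

Day-of-year of March 2, 1961: 61.
Day-of-year of October 12, 1990: 285.
1961 has 365 days, so 365 − 61 = 304 days remain in 1961.
Full years 1962–1989: 21 common + 7 leap = 21×365 + 7×366 = 10227 days.
Total: 304 + 10227 + 285 = 10816 days.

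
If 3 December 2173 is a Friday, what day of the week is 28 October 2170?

Sunday

Count forward from the earlier date (October 28, 2170) to the later (December 3, 2173):
October 28, 2170 → October 28, 2171: 365 days.
October 28, 2171 → October 28, 2172: 366 days (2172 is a leap year).
October 28, 2172 → October 28, 2173: 365 days.
October 2173: 31 − 28 = 3 days remain.
Then November (30): 30 days.
December 1–3, 2173: 3 days.
Residual: 36 days.
Total: 1132 days.
1132 mod 7 = 5, so 5 days before Friday is Sunday.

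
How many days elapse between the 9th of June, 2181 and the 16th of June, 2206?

9137

From June 9, 2181 to June 9, 2206: 25 years, of which 5 contain a Feb 29 — 20×365 + 5×366 = 9130 days.
(2200 is not a leap year (divisible by 100 but not 400).)
Within June 2206: 16 − 9 = 7 days.
Total: 9137 days.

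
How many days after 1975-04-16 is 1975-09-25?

162

April 1975: 30 − 16 = 14 days remain.
Then May (31), June (30), July (31), August (31): 31 + 30 + 31 + 31 = 123 days.
September 1–25, 1975: 25 days.
Total: 14 + 123 + 25 = 162 days.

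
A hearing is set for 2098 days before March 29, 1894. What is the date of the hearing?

June 30, 1888

Count 2098 days before March 29, 1894:
Day-of-year of June 30, 1888: 182.
Day-of-year of March 29, 1894: 88.
1888 has 366 days, so 366 − 182 = 184 days remain in 1888.
Full years: 1889: 365; 1890: 365; 1891: 365; 1892: 366; 1893: 365. Sum = 1826.
Total: 184 + 1826 + 88 = 2098 days.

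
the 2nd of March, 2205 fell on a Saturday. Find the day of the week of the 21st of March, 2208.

Day-of-year of March 2, 2205: 61.
Day-of-year of March 21, 2208: 81.
2205 has 365 days, so 365 − 61 = 304 days remain in 2205.
Full years: 2206: 365; 2207: 365. Sum = 730.
Total: 304 + 730 + 81 = 1115 days.
1115 mod 7 = 2, so 2 days after Saturday is Monday.

Monday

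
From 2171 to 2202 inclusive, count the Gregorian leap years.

Years divisible by 4 in [2171, 2202]: 2172, 2176, 2180, 2184, 2188, 2192, 2196, 2200.
Of these, 2200 is divisible by 100 but not 400, so not leap.
Leap years: 8 − 1 = 7.

7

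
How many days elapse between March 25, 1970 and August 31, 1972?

March 1970: 31 − 25 = 6 days remain.
Then 28 full months totalling 853 days.
August 1–31, 1972: 31 days.
Total: 6 + 853 + 31 = 890 days.

890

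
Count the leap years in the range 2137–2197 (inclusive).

Years divisible by 4: 2140, 2144, …, 2196 — 15 in all.
No century exceptions apply. Count: 15.

15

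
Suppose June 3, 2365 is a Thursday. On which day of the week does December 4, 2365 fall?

June 2365: 30 − 3 = 27 days remain.
Then July (31), August (31), September (30), October (31), November (30): 31 + 31 + 30 + 31 + 30 = 153 days.
December 1–4, 2365: 4 days.
Total: 27 + 153 + 4 = 184 days.
184 mod 7 = 2, so 2 days after Thursday is Saturday.

Saturday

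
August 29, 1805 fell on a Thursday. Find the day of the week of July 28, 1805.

Sunday

Count forward from the earlier date (July 28, 1805) to the later (August 29, 1805):
July 1805: 31 − 28 = 3 days remain.
August 1–29, 1805: 29 days.
Total: 3 + 29 = 32 days.
32 mod 7 = 4, so 4 days before Thursday is Sunday.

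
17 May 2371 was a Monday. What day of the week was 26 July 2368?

Friday

Count forward from the earlier date (July 26, 2368) to the later (May 17, 2371):
Day-of-year of July 26, 2368: 208.
Day-of-year of May 17, 2371: 137.
2368 has 366 days, so 366 − 208 = 158 days remain in 2368.
Full years: 2369: 365; 2370: 365. Sum = 730.
Total: 158 + 730 + 137 = 1025 days.
1025 mod 7 = 3, so 3 days before Monday is Friday.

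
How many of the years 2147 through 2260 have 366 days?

Years divisible by 4: 2148, 2152, …, 2260 — 29 in all.
Of these, 2200 is divisible by 100 but not 400, so not leap.
Leap years: 29 − 1 = 28.

28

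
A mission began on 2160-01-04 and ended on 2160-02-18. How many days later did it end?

45

January 2160: 31 − 4 = 27 days remain.
February 1–18, 2160: 18 days (2160 is a leap year).
Total: 27 + 18 = 45 days.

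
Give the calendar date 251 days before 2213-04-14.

2212-08-06

Count 251 days before April 14, 2213:
Day-of-year of August 6, 2212: 219.
Day-of-year of April 14, 2213: 104.
2212 has 366 days, so 366 − 219 = 147 days remain in 2212.
Total: 147 + 104 = 251 days.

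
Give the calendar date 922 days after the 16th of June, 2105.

the 25th of December, 2107

Count 922 days after June 16, 2105:
Day-of-year of June 16, 2105: 167.
Day-of-year of December 25, 2107: 359.
2105 has 365 days, so 365 − 167 = 198 days remain in 2105.
Full years: 2106: 365. Sum = 365.
Total: 198 + 365 + 359 = 922 days.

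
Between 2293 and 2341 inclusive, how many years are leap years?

11

Years divisible by 4 in [2293, 2341]: 2296, 2300, 2304, 2308, 2312, 2316, 2320, 2324, 2328, 2332, 2336, 2340.
Of these, 2300 is divisible by 100 but not 400, so not leap.
Leap years: 12 − 1 = 11.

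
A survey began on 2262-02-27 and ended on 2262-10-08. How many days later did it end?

223

February 2262: 28 − 27 = 1 day remains (2262 is not a leap year, so February has 28 days).
Then March (31), April (30), May (31), June (30), July (31), August (31), September (30): 31 + 30 + 31 + 30 + 31 + 31 + 30 = 214 days.
October 1–8, 2262: 8 days.
Total: 1 + 214 + 8 = 223 days.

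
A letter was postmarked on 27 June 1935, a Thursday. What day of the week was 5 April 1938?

Tuesday

Day-of-year of June 27, 1935: 178.
Day-of-year of April 5, 1938: 95.
1935 has 365 days, so 365 − 178 = 187 days remain in 1935.
Full years: 1936: 366; 1937: 365. Sum = 731.
Total: 187 + 731 + 95 = 1013 days.
1013 mod 7 = 5, so 5 days after Thursday is Tuesday.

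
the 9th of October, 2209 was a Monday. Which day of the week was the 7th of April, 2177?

Count forward from the earlier date (April 7, 2177) to the later (October 9, 2209):
From April 7, 2177 to April 7, 2209: 32 years, of which 7 contain a Feb 29 — 25×365 + 7×366 = 11687 days.
(2200 is not a leap year (divisible by 100 but not 400).)
April 2209: 30 − 7 = 23 days remain.
Then May (31), June (30), July (31), August (31), September (30): 31 + 30 + 31 + 31 + 30 = 153 days.
October 1–9, 2209: 9 days.
Residual: 185 days.
Total: 11872 days.
11872 is a multiple of 7, so the 7th of April, 2177 falls on the same weekday: Monday.

Monday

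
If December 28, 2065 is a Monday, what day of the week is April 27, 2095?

From December 28, 2065 to December 28, 2094: 29 years, of which 7 contain a Feb 29 — 22×365 + 7×366 = 10592 days.
December 2094: 31 − 28 = 3 days remain.
Then January (31), February 2095 (28), March (31): 31 + 28 + 31 = 90 days.
April 1–27, 2095: 27 days.
Residual: 120 days.
Total: 10712 days.
10712 mod 7 = 2, so 2 days after Monday is Wednesday.

Wednesday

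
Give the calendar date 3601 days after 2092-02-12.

2101-12-23

Count 3601 days after February 12, 2092:
From February 12, 2092 to February 12, 2101: 9 years, of which 2 contain a Feb 29 — 7×365 + 2×366 = 3287 days.
(2100 is not a leap year (divisible by 100 but not 400).)
February 2101: 28 − 12 = 16 days remain (2101 is not a leap year, so February has 28 days).
Then 9 full months totalling 275 days.
December 1–23, 2101: 23 days.
Residual: 314 days.
Total: 3601 days.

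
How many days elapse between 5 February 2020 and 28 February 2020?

23

Within February 2020: 28 − 5 = 23 days.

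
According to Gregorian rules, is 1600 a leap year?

Yes

1600 is a leap year (divisible by 400).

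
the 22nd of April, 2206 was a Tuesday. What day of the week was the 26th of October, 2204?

Friday

Count forward from the earlier date (October 26, 2204) to the later (April 22, 2206):
October 26, 2204 → October 26, 2205: 365 days.
October 2205: 31 − 26 = 5 days remain.
Then November (30), December (31), January (31), February 2206 (28), March (31): 30 + 31 + 31 + 28 + 31 = 151 days.
April 1–22, 2206: 22 days.
Residual: 178 days.
Total: 543 days.
543 mod 7 = 4, so 4 days before Tuesday is Friday.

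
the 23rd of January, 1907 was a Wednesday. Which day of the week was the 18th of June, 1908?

Thursday

Day-of-year of January 23, 1907: 23.
Day-of-year of June 18, 1908: 170.
1907 has 365 days, so 365 − 23 = 342 days remain in 1907.
Total: 342 + 170 = 512 days.
512 mod 7 = 1, so 1 day after Wednesday is Thursday.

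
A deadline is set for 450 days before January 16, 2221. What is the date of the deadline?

October 24, 2219

Count 450 days before January 16, 2221:
Day-of-year of October 24, 2219: 297.
Day-of-year of January 16, 2221: 16.
2219 has 365 days, so 365 − 297 = 68 days remain in 2219.
Full years: 2220: 366. Sum = 366.
Total: 68 + 366 + 16 = 450 days.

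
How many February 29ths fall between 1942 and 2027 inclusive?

21

Years divisible by 4: 1944, 1948, …, 2024 — 21 in all.
2000 is divisible by 400, so still leap.
No century exceptions apply. Count: 21.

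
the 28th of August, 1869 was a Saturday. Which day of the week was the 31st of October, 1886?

Sunday

From August 28, 1869 to August 28, 1886: 17 years, of which 4 contain a Feb 29 — 13×365 + 4×366 = 6209 days.
August 1886: 31 − 28 = 3 days remain.
Then September (30): 30 days.
October 1–31, 1886: 31 days.
Residual: 64 days.
Total: 6273 days.
6273 mod 7 = 1, so 1 day after Saturday is Sunday.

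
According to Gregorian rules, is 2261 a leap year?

2261 is not a leap year.

No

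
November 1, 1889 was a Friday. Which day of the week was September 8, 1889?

Sunday

Count forward from the earlier date (September 8, 1889) to the later (November 1, 1889):
September 1889: 30 − 8 = 22 days remain.
Then October (31): 31 days.
November 1, 1889: 1 day.
Total: 22 + 31 + 1 = 54 days.
54 mod 7 = 5, so 5 days before Friday is Sunday.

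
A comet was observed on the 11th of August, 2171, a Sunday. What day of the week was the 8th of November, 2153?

Thursday

Count forward from the earlier date (November 8, 2153) to the later (August 11, 2171):
From November 8, 2153 to November 8, 2170: 17 years, of which 4 contain a Feb 29 — 13×365 + 4×366 = 6209 days.
November 2170: 30 − 8 = 22 days remain.
Then December (31), January (31), February 2171 (28), March (31), April (30), May (31), June (30), July (31): 31 + 31 + 28 + 31 + 30 + 31 + 30 + 31 = 243 days.
August 1–11, 2171: 11 days.
Residual: 276 days.
Total: 6485 days.
6485 mod 7 = 3, so 3 days before Sunday is Thursday.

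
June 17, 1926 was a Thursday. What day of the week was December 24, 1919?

Wednesday

Count forward from the earlier date (December 24, 1919) to the later (June 17, 1926):
December 24, 1919 → December 24, 1920: 366 days (1920 is a leap year).
December 24, 1920 → December 24, 1921: 365 days.
December 24, 1921 → December 24, 1922: 365 days.
December 24, 1922 → December 24, 1923: 365 days.
December 24, 1923 → December 24, 1924: 366 days (1924 is a leap year).
December 24, 1924 → December 24, 1925: 365 days.
December 1925: 31 − 24 = 7 days remain.
Then January (31), February 1926 (28), March (31), April (30), May (31): 31 + 28 + 31 + 30 + 31 = 151 days.
June 1–17, 1926: 17 days.
Residual: 175 days.
Total: 2367 days.
2367 mod 7 = 1, so 1 day before Thursday is Wednesday.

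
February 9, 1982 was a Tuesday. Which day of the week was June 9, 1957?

Sunday

Count forward from the earlier date (June 9, 1957) to the later (February 9, 1982):
Day-of-year of June 9, 1957: 160.
Day-of-year of February 9, 1982: 40.
1957 has 365 days, so 365 − 160 = 205 days remain in 1957.
Full years 1958–1981: 18 common + 6 leap = 18×365 + 6×366 = 8766 days.
Total: 205 + 8766 + 40 = 9011 days.
9011 mod 7 = 2, so 2 days before Tuesday is Sunday.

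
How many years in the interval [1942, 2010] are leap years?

Years divisible by 4: 1944, 1948, …, 2008 — 17 in all.
2000 is divisible by 400, so still leap.
No century exceptions apply. Count: 17.

17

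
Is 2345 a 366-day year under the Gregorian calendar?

No

2345 is not a leap year.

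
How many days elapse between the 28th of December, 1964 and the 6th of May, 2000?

12913

Day-of-year of December 28, 1964: 363.
Day-of-year of May 6, 2000: 127.
1964 has 366 days, so 366 − 363 = 3 days remain in 1964.
Full years 1965–1999: 27 common + 8 leap = 27×365 + 8×366 = 12783 days.
Total: 3 + 12783 + 127 = 12913 days.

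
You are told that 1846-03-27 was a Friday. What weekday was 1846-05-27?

March 1846: 31 − 27 = 4 days remain.
Then April (30): 30 days.
May 1–27, 1846: 27 days.
Total: 4 + 30 + 27 = 61 days.
61 mod 7 = 5, so 5 days after Friday is Wednesday.

Wednesday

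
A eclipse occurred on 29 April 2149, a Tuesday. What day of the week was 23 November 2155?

April 29, 2149 → April 29, 2150: 365 days.
April 29, 2150 → April 29, 2151: 365 days.
April 29, 2151 → April 29, 2152: 366 days (2152 is a leap year).
April 29, 2152 → April 29, 2153: 365 days.
April 29, 2153 → April 29, 2154: 365 days.
April 29, 2154 → April 29, 2155: 365 days.
April 2155: 30 − 29 = 1 day remains.
Then May (31), June (30), July (31), August (31), September (30), October (31): 31 + 30 + 31 + 31 + 30 + 31 = 184 days.
November 1–23, 2155: 23 days.
Residual: 208 days.
Total: 2399 days.
2399 mod 7 = 5, so 5 days after Tuesday is Sunday.

Sunday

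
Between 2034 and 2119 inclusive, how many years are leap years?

20

Years divisible by 4: 2036, 2040, …, 2116 — 21 in all.
Of these, 2100 is divisible by 100 but not 400, so not leap.
Leap years: 21 − 1 = 20.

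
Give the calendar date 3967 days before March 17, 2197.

May 7, 2186

Count 3967 days before March 17, 2197:
From May 7, 2186 to May 7, 2196: 10 years, of which 3 contain a Feb 29 — 7×365 + 3×366 = 3653 days.
May 2196: 31 − 7 = 24 days remain.
Then 9 full months totalling 273 days.
March 1–17, 2197: 17 days.
Residual: 314 days.
Total: 3967 days.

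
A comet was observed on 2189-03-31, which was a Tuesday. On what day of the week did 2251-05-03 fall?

Saturday

From March 31, 2189 to March 31, 2251: 62 years, of which 14 contain a Feb 29 — 48×365 + 14×366 = 22644 days.
(2200 is not a leap year (divisible by 100 but not 400).)
March 2251: 31 − 31 = 0 days remain.
Then April (30): 30 days.
May 1–3, 2251: 3 days.
Residual: 33 days.
Total: 22677 days.
22677 mod 7 = 4, so 4 days after Tuesday is Saturday.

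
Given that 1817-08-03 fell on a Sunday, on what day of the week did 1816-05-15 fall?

Count forward from the earlier date (May 15, 1816) to the later (August 3, 1817):
May 1816: 31 − 15 = 16 days remain.
Then 14 full months totalling 426 days.
August 1–3, 1817: 3 days.
Total: 16 + 426 + 3 = 445 days.
445 mod 7 = 4, so 4 days before Sunday is Wednesday.

Wednesday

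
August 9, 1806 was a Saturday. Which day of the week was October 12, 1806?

August 1806: 31 − 9 = 22 days remain.
Then September (30): 30 days.
October 1–12, 1806: 12 days.
Total: 22 + 30 + 12 = 64 days.
64 mod 7 = 1, so 1 day after Saturday is Sunday.

Sunday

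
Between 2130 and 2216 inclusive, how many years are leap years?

21

Years divisible by 4: 2132, 2136, …, 2216 — 22 in all.
Of these, 2200 is divisible by 100 but not 400, so not leap.
Leap years: 22 − 1 = 21.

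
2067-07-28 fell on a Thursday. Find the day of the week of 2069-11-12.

July 2067: 31 − 28 = 3 days remain.
Then 27 full months totalling 823 days.
November 1–12, 2069: 12 days.
Total: 3 + 823 + 12 = 838 days.
838 mod 7 = 5, so 5 days after Thursday is Tuesday.

Tuesday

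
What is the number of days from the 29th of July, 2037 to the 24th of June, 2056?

6905

From July 29, 2037 to July 29, 2055: 18 years, of which 4 contain a Feb 29 — 14×365 + 4×366 = 6574 days.
July 2055: 31 − 29 = 2 days remain.
Then 10 full months totalling 305 days.
June 1–24, 2056: 24 days.
Residual: 331 days.
Total: 6905 days.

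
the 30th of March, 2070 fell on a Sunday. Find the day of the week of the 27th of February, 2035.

Tuesday

Count forward from the earlier date (February 27, 2035) to the later (March 30, 2070):
From February 27, 2035 to February 27, 2070: 35 years, of which 9 contain a Feb 29 — 26×365 + 9×366 = 12784 days.
February 2070: 28 − 27 = 1 day remains (2070 is not a leap year, so February has 28 days).
March 1–30, 2070: 30 days.
Residual: 31 days.
Total: 12815 days.
12815 mod 7 = 5, so 5 days before Sunday is Tuesday.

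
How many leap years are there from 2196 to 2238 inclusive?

10

Years divisible by 4 in [2196, 2238]: 2196, 2200, 2204, 2208, 2212, 2216, 2220, 2224, 2228, 2232, 2236.
Of these, 2200 is divisible by 100 but not 400, so not leap.
Leap years: 11 − 1 = 10.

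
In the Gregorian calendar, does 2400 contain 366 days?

2400 is a leap year (divisible by 400).

Yes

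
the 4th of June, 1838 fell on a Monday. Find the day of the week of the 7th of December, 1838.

Friday

June 1838: 30 − 4 = 26 days remain.
Then July (31), August (31), September (30), October (31), November (30): 31 + 31 + 30 + 31 + 30 = 153 days.
December 1–7, 1838: 7 days.
Total: 26 + 153 + 7 = 186 days.
186 mod 7 = 4, so 4 days after Monday is Friday.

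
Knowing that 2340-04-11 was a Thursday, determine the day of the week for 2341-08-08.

Friday

April 11, 2340 → April 11, 2341: 365 days.
April 2341: 30 − 11 = 19 days remain.
Then May (31), June (30), July (31): 31 + 30 + 31 = 92 days.
August 1–8, 2341: 8 days.
Residual: 119 days.
Total: 484 days.
484 mod 7 = 1, so 1 day after Thursday is Friday.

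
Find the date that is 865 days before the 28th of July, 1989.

the 16th of March, 1987

Count 865 days before July 28, 1989:
March 16, 1987 → March 16, 1988: 366 days (1988 is a leap year).
March 16, 1988 → March 16, 1989: 365 days.
March 1989: 31 − 16 = 15 days remain.
Then April (30), May (31), June (30): 30 + 31 + 30 = 91 days.
July 1–28, 1989: 28 days.
Residual: 134 days.
Total: 865 days.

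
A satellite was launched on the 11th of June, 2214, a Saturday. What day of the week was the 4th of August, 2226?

From June 11, 2214 to June 11, 2226: 12 years, of which 3 contain a Feb 29 — 9×365 + 3×366 = 4383 days.
June 2226: 30 − 11 = 19 days remain.
Then July (31): 31 days.
August 1–4, 2226: 4 days.
Residual: 54 days.
Total: 4437 days.
4437 mod 7 = 6, so 6 days after Saturday is Friday.

Friday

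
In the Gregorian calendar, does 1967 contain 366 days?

No

1967 is not a leap year.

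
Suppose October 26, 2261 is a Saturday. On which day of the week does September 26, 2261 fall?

Count forward from the earlier date (September 26, 2261) to the later (October 26, 2261):
September 2261: 30 − 26 = 4 days remain.
October 1–26, 2261: 26 days.
Total: 4 + 26 = 30 days.
30 mod 7 = 2, so 2 days before Saturday is Thursday.

Thursday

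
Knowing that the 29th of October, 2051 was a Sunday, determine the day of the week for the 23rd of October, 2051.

Monday

Count forward from the earlier date (October 23, 2051) to the later (October 29, 2051):
Within October 2051: 29 − 23 = 6 days.
6 mod 7 = 6, so 6 days before Sunday is Monday.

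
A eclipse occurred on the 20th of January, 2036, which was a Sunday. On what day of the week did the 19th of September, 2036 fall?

January 2036: 31 − 20 = 11 days remain.
Then February 2036 (29), March (31), April (30), May (31), June (30), July (31), August (31): 29 + 31 + 30 + 31 + 30 + 31 + 31 = 213 days.
September 1–19, 2036: 19 days.
Total: 11 + 213 + 19 = 243 days.
243 mod 7 = 5, so 5 days after Sunday is Friday.

Friday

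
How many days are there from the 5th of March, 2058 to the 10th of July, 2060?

March 5, 2058 → March 5, 2059: 365 days.
March 5, 2059 → March 5, 2060: 366 days (2060 is a leap year).
March 2060: 31 − 5 = 26 days remain.
Then April (30), May (31), June (30): 30 + 31 + 30 = 91 days.
July 1–10, 2060: 10 days.
Residual: 127 days.
Total: 858 days.

858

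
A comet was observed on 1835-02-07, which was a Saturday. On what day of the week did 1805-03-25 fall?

Monday

Count forward from the earlier date (March 25, 1805) to the later (February 7, 1835):
Day-of-year of March 25, 1805: 84.
Day-of-year of February 7, 1835: 38.
1805 has 365 days, so 365 − 84 = 281 days remain in 1805.
Full years 1806–1834: 22 common + 7 leap = 22×365 + 7×366 = 10592 days.
Total: 281 + 10592 + 38 = 10911 days.
10911 mod 7 = 5, so 5 days before Saturday is Monday.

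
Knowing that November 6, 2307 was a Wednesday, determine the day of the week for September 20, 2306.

Thursday

Count forward from the earlier date (September 20, 2306) to the later (November 6, 2307):
Day-of-year of September 20, 2306: 263.
Day-of-year of November 6, 2307: 310.
2306 has 365 days, so 365 − 263 = 102 days remain in 2306.
Total: 102 + 310 = 412 days.
412 mod 7 = 6, so 6 days before Wednesday is Thursday.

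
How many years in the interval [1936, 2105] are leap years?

42

Years divisible by 4: 1936, 1940, …, 2104 — 43 in all.
Of these, 2100 is divisible by 100 but not 400, so not leap.
2000 is divisible by 400, so still leap.
Leap years: 43 − 1 = 42.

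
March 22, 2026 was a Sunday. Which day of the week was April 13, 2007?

Count forward from the earlier date (April 13, 2007) to the later (March 22, 2026):
Day-of-year of April 13, 2007: 103.
Day-of-year of March 22, 2026: 81.
2007 has 365 days, so 365 − 103 = 262 days remain in 2007.
Full years 2008–2025: 13 common + 5 leap = 13×365 + 5×366 = 6575 days.
Total: 262 + 6575 + 81 = 6918 days.
6918 mod 7 = 2, so 2 days before Sunday is Friday.

Friday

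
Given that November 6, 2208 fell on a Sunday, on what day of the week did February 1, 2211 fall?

Day-of-year of November 6, 2208: 311.
Day-of-year of February 1, 2211: 32.
2208 has 366 days, so 366 − 311 = 55 days remain in 2208.
Full years: 2209: 365; 2210: 365. Sum = 730.
Total: 55 + 730 + 32 = 817 days.
817 mod 7 = 5, so 5 days after Sunday is Friday.

Friday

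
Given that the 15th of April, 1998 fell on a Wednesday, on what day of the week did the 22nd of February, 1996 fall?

Count forward from the earlier date (February 22, 1996) to the later (April 15, 1998):
February 1996: 29 − 22 = 7 days remain (1996 is a leap year, so February has 29 days).
Then 25 full months totalling 761 days.
April 1–15, 1998: 15 days.
Total: 7 + 761 + 15 = 783 days.
783 mod 7 = 6, so 6 days before Wednesday is Thursday.

Thursday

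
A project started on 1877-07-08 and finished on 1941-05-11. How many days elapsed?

From July 8, 1877 to July 8, 1940: 63 years, of which 15 contain a Feb 29 — 48×365 + 15×366 = 23010 days.
(1900 is not a leap year (divisible by 100 but not 400).)
July 1940: 31 − 8 = 23 days remain.
Then 9 full months totalling 273 days.
May 1–11, 1941: 11 days.
Residual: 307 days.
Total: 23317 days.

23317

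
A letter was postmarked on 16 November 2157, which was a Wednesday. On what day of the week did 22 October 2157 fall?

Saturday

Count forward from the earlier date (October 22, 2157) to the later (November 16, 2157):
October 2157: 31 − 22 = 9 days remain.
November 1–16, 2157: 16 days.
Total: 9 + 16 = 25 days.
25 mod 7 = 4, so 4 days before Wednesday is Saturday.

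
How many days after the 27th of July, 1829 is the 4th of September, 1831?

July 1829: 31 − 27 = 4 days remain.
Then 25 full months totalling 761 days.
September 1–4, 1831: 4 days.
Total: 4 + 761 + 4 = 769 days.

769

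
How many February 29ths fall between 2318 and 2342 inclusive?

6

Years divisible by 4 in [2318, 2342]: 2320, 2324, 2328, 2332, 2336, 2340.
No century exceptions apply. Count: 6.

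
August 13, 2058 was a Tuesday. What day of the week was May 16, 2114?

Wednesday

Day-of-year of August 13, 2058: 225.
Day-of-year of May 16, 2114: 136.
2058 has 365 days, so 365 − 225 = 140 days remain in 2058.
Full years 2059–2113: 42 common + 13 leap = 42×365 + 13×366 = 20088 days.
Total: 140 + 20088 + 136 = 20364 days.
20364 mod 7 = 1, so 1 day after Tuesday is Wednesday.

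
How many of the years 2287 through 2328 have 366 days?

10

Years divisible by 4 in [2287, 2328]: 2288, 2292, 2296, 2300, 2304, 2308, 2312, 2316, 2320, 2324, 2328.
Of these, 2300 is divisible by 100 but not 400, so not leap.
Leap years: 11 − 1 = 10.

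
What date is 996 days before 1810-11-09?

1808-02-17

Count 996 days before November 9, 1810:
February 17, 1808 → February 17, 1809: 366 days (1808 is a leap year).
February 17, 1809 → February 17, 1810: 365 days.
February 1810: 28 − 17 = 11 days remain (1810 is not a leap year, so February has 28 days).
Then March (31), April (30), May (31), June (30), July (31), August (31), September (30), October (31): 31 + 30 + 31 + 30 + 31 + 31 + 30 + 31 = 245 days.
November 1–9, 1810: 9 days.
Residual: 265 days.
Total: 996 days.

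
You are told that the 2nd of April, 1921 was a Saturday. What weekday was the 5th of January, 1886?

Tuesday

Count forward from the earlier date (January 5, 1886) to the later (April 2, 1921):
From January 5, 1886 to January 5, 1921: 35 years, of which 8 contain a Feb 29 — 27×365 + 8×366 = 12783 days.
(1900 is not a leap year (divisible by 100 but not 400).)
January 1921: 31 − 5 = 26 days remain.
Then February 1921 (28), March (31): 28 + 31 = 59 days.
April 1–2, 1921: 2 days.
Residual: 87 days.
Total: 12870 days.
12870 mod 7 = 4, so 4 days before Saturday is Tuesday.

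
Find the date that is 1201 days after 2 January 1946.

17 April 1949

Count 1201 days after January 2, 1946:
January 2, 1946 → January 2, 1947: 365 days.
January 2, 1947 → January 2, 1948: 365 days.
January 2, 1948 → January 2, 1949: 366 days (1948 is a leap year).
January 1949: 31 − 2 = 29 days remain.
Then February 1949 (28), March (31): 28 + 31 = 59 days.
April 1–17, 1949: 17 days.
Residual: 105 days.
Total: 1201 days.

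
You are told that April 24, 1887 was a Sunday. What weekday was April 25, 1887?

Within April 1887: 25 − 24 = 1 day.
1 mod 7 = 1, so 1 day after Sunday is Monday.

Monday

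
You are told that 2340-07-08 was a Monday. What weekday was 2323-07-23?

Count forward from the earlier date (July 23, 2323) to the later (July 8, 2340):
From July 23, 2323 to July 23, 2339: 16 years, of which 4 contain a Feb 29 — 12×365 + 4×366 = 5844 days.
July 2339: 31 − 23 = 8 days remain.
Then 11 full months totalling 335 days.
July 1–8, 2340: 8 days.
Residual: 351 days.
Total: 6195 days.
6195 is a multiple of 7, so 2323-07-23 falls on the same weekday: Monday.

Monday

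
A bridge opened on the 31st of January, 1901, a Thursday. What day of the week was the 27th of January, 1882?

Friday

Count forward from the earlier date (January 27, 1882) to the later (January 31, 1901):
From January 27, 1882 to January 27, 1901: 19 years, of which 4 contain a Feb 29 — 15×365 + 4×366 = 6939 days.
(1900 is not a leap year (divisible by 100 but not 400).)
Within January 1901: 31 − 27 = 4 days.
Total: 6943 days.
6943 mod 7 = 6, so 6 days before Thursday is Friday.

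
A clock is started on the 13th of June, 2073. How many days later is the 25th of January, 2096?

From June 13, 2073 to June 13, 2095: 22 years, of which 5 contain a Feb 29 — 17×365 + 5×366 = 8035 days.
June 2095: 30 − 13 = 17 days remain.
Then July (31), August (31), September (30), October (31), November (30), December (31): 31 + 31 + 30 + 31 + 30 + 31 = 184 days.
January 1–25, 2096: 25 days.
Residual: 226 days.
Total: 8261 days.

8261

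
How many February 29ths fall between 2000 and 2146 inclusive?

36

Years divisible by 4: 2000, 2004, …, 2144 — 37 in all.
Of these, 2100 is divisible by 100 but not 400, so not leap.
2000 is divisible by 400, so still leap.
Leap years: 37 − 1 = 36.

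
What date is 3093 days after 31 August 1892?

19 February 1901

Count 3093 days after August 31, 1892:
From August 31, 1892 to August 31, 1900: 8 years, of which 1 contains a Feb 29 — 7×365 + 1×366 = 2921 days.
(1900 is not a leap year (divisible by 100 but not 400).)
August 1900: 31 − 31 = 0 days remain.
Then September (30), October (31), November (30), December (31), January (31): 30 + 31 + 30 + 31 + 31 = 153 days.
February 1–19, 1901: 19 days (1901 is not a leap year).
Residual: 172 days.
Total: 3093 days.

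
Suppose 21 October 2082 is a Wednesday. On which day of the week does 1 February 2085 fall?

October 21, 2082 → October 21, 2083: 365 days.
October 21, 2083 → October 21, 2084: 366 days (2084 is a leap year).
October 2084: 31 − 21 = 10 days remain.
Then November (30), December (31), January (31): 30 + 31 + 31 = 92 days.
February 1, 2085: 1 day (2085 is not a leap year).
Residual: 103 days.
Total: 834 days.
834 mod 7 = 1, so 1 day after Wednesday is Thursday.

Thursday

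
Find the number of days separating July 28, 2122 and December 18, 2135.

4891

Day-of-year of July 28, 2122: 209.
Day-of-year of December 18, 2135: 352.
2122 has 365 days, so 365 − 209 = 156 days remain in 2122.
Full years 2123–2134: 9 common + 3 leap = 9×365 + 3×366 = 4383 days.
Total: 156 + 4383 + 352 = 4891 days.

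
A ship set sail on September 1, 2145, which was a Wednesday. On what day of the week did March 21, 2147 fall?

September 2145: 30 − 1 = 29 days remain.
Then 17 full months totalling 516 days.
March 1–21, 2147: 21 days.
Total: 29 + 516 + 21 = 566 days.
566 mod 7 = 6, so 6 days after Wednesday is Tuesday.

Tuesday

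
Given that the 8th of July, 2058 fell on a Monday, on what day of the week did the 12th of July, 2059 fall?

Day-of-year of July 8, 2058: 189.
Day-of-year of July 12, 2059: 193.
2058 has 365 days, so 365 − 189 = 176 days remain in 2058.
Total: 176 + 193 = 369 days.
369 mod 7 = 5, so 5 days after Monday is Saturday.

Saturday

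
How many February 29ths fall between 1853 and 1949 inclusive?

23

Years divisible by 4: 1856, 1860, …, 1948 — 24 in all.
Of these, 1900 is divisible by 100 but not 400, so not leap.
Leap years: 24 − 1 = 23.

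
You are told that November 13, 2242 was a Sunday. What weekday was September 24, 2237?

Sunday

Count forward from the earlier date (September 24, 2237) to the later (November 13, 2242):
September 24, 2237 → September 24, 2238: 365 days.
September 24, 2238 → September 24, 2239: 365 days.
September 24, 2239 → September 24, 2240: 366 days (2240 is a leap year).
September 24, 2240 → September 24, 2241: 365 days.
September 24, 2241 → September 24, 2242: 365 days.
September 2242: 30 − 24 = 6 days remain.
Then October (31): 31 days.
November 1–13, 2242: 13 days.
Residual: 50 days.
Total: 1876 days.
1876 is a multiple of 7, so September 24, 2237 falls on the same weekday: Sunday.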